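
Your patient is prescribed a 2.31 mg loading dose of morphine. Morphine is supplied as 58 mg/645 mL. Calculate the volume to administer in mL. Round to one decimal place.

Concentration = 58 mg ÷ 645 mL = 0.08992248 mg/mL
Volume = 2.31 mg ÷ 0.08992248 mg/mL = 25.68879 mL

25.7 mL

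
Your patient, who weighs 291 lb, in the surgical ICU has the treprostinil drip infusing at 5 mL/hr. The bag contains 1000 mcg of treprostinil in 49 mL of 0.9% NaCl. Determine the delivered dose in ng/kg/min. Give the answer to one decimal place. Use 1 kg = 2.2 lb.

Weight = 291 lb ÷ 2.2 lb/kg = 132.2727 kg
Concentration = 1000 mcg ÷ 49 mL = 20.40816 mcg/mL = 20408.16 ng/mL
Drug rate = 5 mL/hr × 20408.16 ng/mL = 102040.8 ng/hr
102040.8 ng/hr ÷ 60 min/hr = 1700.68 ng/min
1700.68 ng/min ÷ 132.2727 kg = 12.85738 ng/kg/min

12.9 ng/kg/min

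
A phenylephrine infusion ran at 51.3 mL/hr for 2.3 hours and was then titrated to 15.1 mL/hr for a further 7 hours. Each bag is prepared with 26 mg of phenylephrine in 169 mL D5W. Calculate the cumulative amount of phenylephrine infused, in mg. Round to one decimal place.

Concentration = 26 mg ÷ 169 mL = 0.1538462 mg/mL
Stage 1: 51.3 mL/hr × 2.3 hr = 117.99 mL → 117.99 mL × 0.1538462 mg/mL = 18.15231 mg
Stage 2: 15.1 mL/hr × 7 hr = 105.7 mL → 105.7 mL × 0.1538462 mg/mL = 16.26154 mg
Total = 18.15231 + 16.26154 = 34.41385 mg

34.4 mg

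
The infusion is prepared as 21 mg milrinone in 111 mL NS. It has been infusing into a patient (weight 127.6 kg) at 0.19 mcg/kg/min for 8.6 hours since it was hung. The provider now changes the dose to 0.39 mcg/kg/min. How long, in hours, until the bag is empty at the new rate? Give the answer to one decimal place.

2.8 hours

Initial rate:
Dose = 0.19 mcg/kg/min × 127.6 kg = 24.244 mcg/min
24.244 mcg/min × 60 min/hr = 1454.64 mcg/hr
Concentration = 21 mg ÷ 111 mL = 0.1891892 mg/mL = 189.1892 mcg/mL
Rate = 1454.64 mcg/hr ÷ 189.1892 mcg/mL = 7.688811 mL/hr
Volume infused so far = 7.688811 mL/hr × 8.6 hr = 66.12378 mL
Volume remaining = 111 − 66.12378 = 44.87622 mL
New rate:
Dose = 0.39 mcg/kg/min × 127.6 kg = 49.764 mcg/min
49.764 mcg/min × 60 min/hr = 2985.84 mcg/hr
Rate = 2985.84 mcg/hr ÷ 189.1892 mcg/mL = 15.7823 mL/hr
Time remaining = 44.87622 mL ÷ 15.7823 mL/hr = 2.843453 hr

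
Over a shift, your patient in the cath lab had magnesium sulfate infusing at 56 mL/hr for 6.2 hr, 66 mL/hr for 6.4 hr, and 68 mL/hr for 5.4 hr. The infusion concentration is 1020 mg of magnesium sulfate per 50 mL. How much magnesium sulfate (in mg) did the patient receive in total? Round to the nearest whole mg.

Concentration = 1020 mg ÷ 50 mL = 20.4 mg/mL
Stage 1: 56 mL/hr × 6.2 hr = 347.2 mL → 347.2 mL × 20.4 mg/mL = 7082.88 mg
Stage 2: 66 mL/hr × 6.4 hr = 422.4 mL → 422.4 mL × 20.4 mg/mL = 8616.96 mg
Stage 3: 68 mL/hr × 5.4 hr = 367.2 mL → 367.2 mL × 20.4 mg/mL = 7490.88 mg
Total = 7082.88 + 8616.96 + 7490.88 = 23190.72 mg

23191 mg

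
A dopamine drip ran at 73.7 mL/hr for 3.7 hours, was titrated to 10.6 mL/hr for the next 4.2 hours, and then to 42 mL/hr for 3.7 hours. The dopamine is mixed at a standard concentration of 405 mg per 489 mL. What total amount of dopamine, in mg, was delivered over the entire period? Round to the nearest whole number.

391 mg

Concentration = 405 mg ÷ 489 mL = 0.8282209 mg/mL
Stage 1: 73.7 mL/hr × 3.7 hr = 272.69 mL → 272.69 mL × 0.8282209 mg/mL = 225.8475 mg
Stage 2: 10.6 mL/hr × 4.2 hr = 44.52 mL → 44.52 mL × 0.8282209 mg/mL = 36.87239 mg
Stage 3: 42 mL/hr × 3.7 hr = 155.4 mL → 155.4 mL × 0.8282209 mg/mL = 128.7055 mg
Total = 225.8475 + 36.87239 + 128.7055 = 391.4255 mg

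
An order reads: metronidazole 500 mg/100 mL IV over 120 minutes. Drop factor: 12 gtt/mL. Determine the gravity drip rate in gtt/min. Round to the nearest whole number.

10 gtt/min

100 mL ÷ (120 min) = 0.8333333 mL/min
0.8333333 mL/min × 12 gtt/mL = 10 gtt/min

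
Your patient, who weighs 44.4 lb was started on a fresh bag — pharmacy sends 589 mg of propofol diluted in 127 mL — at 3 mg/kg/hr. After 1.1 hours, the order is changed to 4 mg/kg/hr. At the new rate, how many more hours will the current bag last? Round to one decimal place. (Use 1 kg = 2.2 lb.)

Initial rate:
Weight = 44.4 lb ÷ 2.2 lb/kg = 20.18182 kg
Dose = 3 mg/kg/hr × 20.18182 kg = 60.54545 mg/hr
Concentration = 589 mg ÷ 127 mL = 4.637795 mg/mL
Rate = 60.54545 mg/hr ÷ 4.637795 mg/mL = 13.05479 mL/hr
Volume infused so far = 13.05479 mL/hr × 1.1 hr = 14.36027 mL
Volume remaining = 127 − 14.36027 = 112.6397 mL
New rate:
Dose = 4 mg/kg/hr × 20.18182 kg = 80.72727 mg/hr
Rate = 80.72727 mg/hr ÷ 4.637795 mg/mL = 17.40639 mL/hr
Time remaining = 112.6397 mL ÷ 17.40639 mL/hr = 6.471171 hr

6.5 hours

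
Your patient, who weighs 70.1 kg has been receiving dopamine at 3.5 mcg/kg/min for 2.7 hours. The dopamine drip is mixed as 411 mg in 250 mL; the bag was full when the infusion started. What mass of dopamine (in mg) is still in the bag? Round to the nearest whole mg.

371 mg

Dose = 3.5 mcg/kg/min × 70.1 kg = 245.35 mcg/min
245.35 mcg/min × 60 min/hr = 14721 mcg/hr
Concentration = 411 mg ÷ 250 mL = 1.644 mg/mL = 1644 mcg/mL
Rate = 14721 mcg/hr ÷ 1644 mcg/mL = 8.95438 mL/hr
Volume infused = 8.95438 mL/hr × 2.7 hr = 24.17682 mL
Volume remaining = 250 − 24.17682 = 225.8232 mL
Drug remaining = 225.8232 mL × 1644 mcg/mL = 371253.3 mcg = 371.2533 mg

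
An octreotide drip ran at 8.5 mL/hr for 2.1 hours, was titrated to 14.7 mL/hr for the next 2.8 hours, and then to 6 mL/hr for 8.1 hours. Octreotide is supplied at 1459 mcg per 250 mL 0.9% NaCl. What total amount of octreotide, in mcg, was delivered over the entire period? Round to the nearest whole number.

Concentration = 1459 mcg ÷ 250 mL = 5.836 mcg/mL
Stage 1: 8.5 mL/hr × 2.1 hr = 17.85 mL → 17.85 mL × 5.836 mcg/mL = 104.1726 mcg
Stage 2: 14.7 mL/hr × 2.8 hr = 41.16 mL → 41.16 mL × 5.836 mcg/mL = 240.2098 mcg
Stage 3: 6 mL/hr × 8.1 hr = 48.6 mL → 48.6 mL × 5.836 mcg/mL = 283.6296 mcg
Total = 104.1726 + 240.2098 + 283.6296 = 628.012 mcg

628 mcg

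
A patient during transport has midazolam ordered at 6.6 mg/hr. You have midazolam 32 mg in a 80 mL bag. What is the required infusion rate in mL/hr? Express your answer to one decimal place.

16.5 mL/hr

Concentration = 32 mg ÷ 80 mL = 0.4 mg/mL
Rate = 6.6 mg/hr ÷ 0.4 mg/mL = 16.5 mL/hr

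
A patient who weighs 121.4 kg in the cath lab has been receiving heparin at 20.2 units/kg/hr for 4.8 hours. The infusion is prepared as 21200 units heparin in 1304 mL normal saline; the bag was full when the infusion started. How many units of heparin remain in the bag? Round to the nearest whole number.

Dose = 20.2 units/kg/hr × 121.4 kg = 2452.28 units/hr
Concentration = 21200 units ÷ 1304 mL = 16.25767 units/mL
Rate = 2452.28 units/hr ÷ 16.25767 units/mL = 150.8384 mL/hr
Volume infused = 150.8384 mL/hr × 4.8 hr = 724.0241 mL
Volume remaining = 1304 − 724.0241 = 579.9759 mL
Drug remaining = 579.9759 mL × 16.25767 units/mL = 9429.056 units

9429 units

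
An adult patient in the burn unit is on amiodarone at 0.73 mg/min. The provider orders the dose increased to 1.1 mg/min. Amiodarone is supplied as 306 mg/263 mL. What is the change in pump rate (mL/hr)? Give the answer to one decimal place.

19.1 mL/hr

At the current dose:
0.73 mg/min × 60 min/hr = 43.8 mg/hr
Concentration = 306 mg ÷ 263 mL = 1.163498 mg/mL
Rate = 43.8 mg/hr ÷ 1.163498 mg/mL = 37.6451 mL/hr
At the new dose:
1.1 mg/min × 60 min/hr = 66 mg/hr
Rate = 66 mg/hr ÷ 1.163498 mg/mL = 56.72549 mL/hr
Change = 56.72549 − 37.6451 = 19.08039 mL/hr → 19.08039 mL/hr increase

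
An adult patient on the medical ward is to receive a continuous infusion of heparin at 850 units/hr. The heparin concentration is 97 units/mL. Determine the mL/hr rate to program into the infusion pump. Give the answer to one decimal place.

8.8 mL/hr

Rate = 850 units/hr ÷ 97 units/mL = 8.762887 mL/hr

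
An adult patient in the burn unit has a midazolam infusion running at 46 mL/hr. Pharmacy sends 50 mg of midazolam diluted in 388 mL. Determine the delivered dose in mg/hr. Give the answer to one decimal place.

Concentration = 50 mg ÷ 388 mL = 0.128866 mg/mL
Drug rate = 46 mL/hr × 0.128866 mg/mL = 5.927835 mg/hr

5.9 mg/hr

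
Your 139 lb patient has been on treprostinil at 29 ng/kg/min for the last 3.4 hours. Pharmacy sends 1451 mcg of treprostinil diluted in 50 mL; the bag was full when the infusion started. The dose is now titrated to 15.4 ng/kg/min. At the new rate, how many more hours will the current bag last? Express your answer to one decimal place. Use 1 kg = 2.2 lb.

Initial rate:
Weight = 139 lb ÷ 2.2 lb/kg = 63.18182 kg
Dose = 29 ng/kg/min × 63.18182 kg = 1832.273 ng/min
1832.273 ng/min × 60 min/hr = 109936.4 ng/hr
Concentration = 1451 mcg ÷ 50 mL = 29.02 mcg/mL = 29020 ng/mL
Rate = 109936.4 ng/hr ÷ 29020 ng/mL = 3.788296 mL/hr
Volume infused so far = 3.788296 mL/hr × 3.4 hr = 12.88021 mL
Volume remaining = 50 − 12.88021 = 37.11979 mL
New rate:
Dose = 15.4 ng/kg/min × 63.18182 kg = 973 ng/min
973 ng/min × 60 min/hr = 58380 ng/hr
Rate = 58380 ng/hr ÷ 29020 ng/mL = 2.011716 mL/hr
Time remaining = 37.11979 mL ÷ 2.011716 mL/hr = 18.4518 hr

18.5 hours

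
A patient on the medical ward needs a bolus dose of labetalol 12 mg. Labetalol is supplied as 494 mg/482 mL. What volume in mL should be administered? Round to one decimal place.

11.7 mL

Concentration = 494 mg ÷ 482 mL = 1.024896 mg/mL
Volume = 12 mg ÷ 1.024896 mg/mL = 11.7085 mL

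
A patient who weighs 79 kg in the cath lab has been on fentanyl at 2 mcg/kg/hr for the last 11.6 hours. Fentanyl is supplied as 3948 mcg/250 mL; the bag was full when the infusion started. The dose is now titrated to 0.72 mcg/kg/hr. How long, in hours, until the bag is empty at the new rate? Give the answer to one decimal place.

Initial rate:
Dose = 2 mcg/kg/hr × 79 kg = 158 mcg/hr
Concentration = 3948 mcg ÷ 250 mL = 15.792 mcg/mL
Rate = 158 mcg/hr ÷ 15.792 mcg/mL = 10.00507 mL/hr
Volume infused so far = 10.00507 mL/hr × 11.6 hr = 116.0588 mL
Volume remaining = 250 − 116.0588 = 133.9412 mL
New rate:
Dose = 0.72 mcg/kg/hr × 79 kg = 56.88 mcg/hr
Rate = 56.88 mcg/hr ÷ 15.792 mcg/mL = 3.601824 mL/hr
Time remaining = 133.9412 mL ÷ 3.601824 mL/hr = 37.18706 hr

37.2 hours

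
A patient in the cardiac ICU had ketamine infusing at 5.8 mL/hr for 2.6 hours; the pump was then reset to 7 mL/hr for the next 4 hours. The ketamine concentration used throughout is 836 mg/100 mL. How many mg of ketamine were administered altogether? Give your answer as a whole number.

Concentration = 836 mg ÷ 100 mL = 8.36 mg/mL
Stage 1: 5.8 mL/hr × 2.6 hr = 15.08 mL → 15.08 mL × 8.36 mg/mL = 126.0688 mg
Stage 2: 7 mL/hr × 4 hr = 28 mL → 28 mL × 8.36 mg/mL = 234.08 mg
Total = 126.0688 + 234.08 = 360.1488 mg

360 mg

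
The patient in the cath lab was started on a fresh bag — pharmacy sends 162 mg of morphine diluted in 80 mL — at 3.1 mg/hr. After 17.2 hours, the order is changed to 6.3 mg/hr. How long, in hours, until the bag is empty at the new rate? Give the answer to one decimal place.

17.3 hours

Initial rate:
Concentration = 162 mg ÷ 80 mL = 2.025 mg/mL
Rate = 3.1 mg/hr ÷ 2.025 mg/mL = 1.530864 mL/hr
Volume infused so far = 1.530864 mL/hr × 17.2 hr = 26.33086 mL
Volume remaining = 80 − 26.33086 = 53.66914 mL
New rate:
Rate = 6.3 mg/hr ÷ 2.025 mg/mL = 3.111111 mL/hr
Time remaining = 53.66914 mL ÷ 3.111111 mL/hr = 17.25079 hr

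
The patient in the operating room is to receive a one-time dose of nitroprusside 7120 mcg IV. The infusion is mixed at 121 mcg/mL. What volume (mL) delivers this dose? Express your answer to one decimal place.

58.8 mL

Volume = 7120 mcg ÷ 121 mcg/mL = 58.84298 mL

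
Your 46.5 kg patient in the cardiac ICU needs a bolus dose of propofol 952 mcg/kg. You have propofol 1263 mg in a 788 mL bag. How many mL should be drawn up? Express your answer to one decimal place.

27.6 mL

Dose = 952 mcg/kg × 46.5 kg = 44268 mcg
Concentration = 1263 mg ÷ 788 mL = 1.602792 mg/mL = 1602.792 mcg/mL
Volume = 44268 mcg ÷ 1602.792 mcg/mL = 27.61931 mL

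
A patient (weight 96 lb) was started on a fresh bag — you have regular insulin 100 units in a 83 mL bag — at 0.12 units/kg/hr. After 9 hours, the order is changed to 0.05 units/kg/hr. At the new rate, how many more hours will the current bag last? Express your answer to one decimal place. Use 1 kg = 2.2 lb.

24.2 hours

Initial rate:
Weight = 96 lb ÷ 2.2 lb/kg = 43.63636 kg
Dose = 0.12 units/kg/hr × 43.63636 kg = 5.236364 units/hr
Concentration = 100 units ÷ 83 mL = 1.204819 units/mL
Rate = 5.236364 units/hr ÷ 1.204819 units/mL = 4.346182 mL/hr
Volume infused so far = 4.346182 mL/hr × 9 hr = 39.11564 mL
Volume remaining = 83 − 39.11564 = 43.88436 mL
New rate:
Dose = 0.05 units/kg/hr × 43.63636 kg = 2.181818 units/hr
Rate = 2.181818 units/hr ÷ 1.204819 units/mL = 1.810909 mL/hr
Time remaining = 43.88436 mL ÷ 1.810909 mL/hr = 24.23333 hr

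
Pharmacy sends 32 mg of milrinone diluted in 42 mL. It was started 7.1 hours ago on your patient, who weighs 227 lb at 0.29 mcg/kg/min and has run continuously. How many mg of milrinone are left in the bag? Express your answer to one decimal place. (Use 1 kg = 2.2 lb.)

Weight = 227 lb ÷ 2.2 lb/kg = 103.1818 kg
Dose = 0.29 mcg/kg/min × 103.1818 kg = 29.92273 mcg/min
29.92273 mcg/min × 60 min/hr = 1795.364 mcg/hr
Concentration = 32 mg ÷ 42 mL = 0.7619048 mg/mL = 761.9048 mcg/mL
Rate = 1795.364 mcg/hr ÷ 761.9048 mcg/mL = 2.356415 mL/hr
Volume infused = 2.356415 mL/hr × 7.1 hr = 16.73054 mL
Volume remaining = 42 − 16.73054 = 25.26946 mL
Drug remaining = 25.26946 mL × 761.9048 mcg/mL = 19252.92 mcg = 19.25292 mg

19.3 mg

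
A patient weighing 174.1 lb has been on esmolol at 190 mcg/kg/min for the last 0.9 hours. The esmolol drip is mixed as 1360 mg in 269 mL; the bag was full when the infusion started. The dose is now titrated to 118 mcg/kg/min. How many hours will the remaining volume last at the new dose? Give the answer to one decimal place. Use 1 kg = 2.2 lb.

Initial rate:
Weight = 174.1 lb ÷ 2.2 lb/kg = 79.13636 kg
Dose = 190 mcg/kg/min × 79.13636 kg = 15035.91 mcg/min
15035.91 mcg/min × 60 min/hr = 902154.5 mcg/hr
Concentration = 1360 mg ÷ 269 mL = 5.055762 mg/mL = 5055.762 mcg/mL
Rate = 902154.5 mcg/hr ÷ 5055.762 mcg/mL = 178.4409 mL/hr
Volume infused so far = 178.4409 mL/hr × 0.9 hr = 160.5968 mL
Volume remaining = 269 − 160.5968 = 108.4032 mL
New rate:
Dose = 118 mcg/kg/min × 79.13636 kg = 9338.091 mcg/min
9338.091 mcg/min × 60 min/hr = 560285.5 mcg/hr
Rate = 560285.5 mcg/hr ÷ 5055.762 mcg/mL = 110.8212 mL/hr
Time remaining = 108.4032 mL ÷ 110.8212 mL/hr = 0.9781816 hr

1.0 hours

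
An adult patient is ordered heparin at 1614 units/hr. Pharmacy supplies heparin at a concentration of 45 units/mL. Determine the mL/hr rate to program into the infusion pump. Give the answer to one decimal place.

Rate = 1614 units/hr ÷ 45 units/mL = 35.86667 mL/hr

35.9 mL/hr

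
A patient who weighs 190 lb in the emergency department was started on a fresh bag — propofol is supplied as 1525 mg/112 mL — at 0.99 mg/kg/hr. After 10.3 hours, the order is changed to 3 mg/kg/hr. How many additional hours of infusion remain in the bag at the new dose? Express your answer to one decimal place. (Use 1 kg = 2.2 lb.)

Initial rate:
Weight = 190 lb ÷ 2.2 lb/kg = 86.36364 kg
Dose = 0.99 mg/kg/hr × 86.36364 kg = 85.5 mg/hr
Concentration = 1525 mg ÷ 112 mL = 13.61607 mg/mL
Rate = 85.5 mg/hr ÷ 13.61607 mg/mL = 6.279344 mL/hr
Volume infused so far = 6.279344 mL/hr × 10.3 hr = 64.67725 mL
Volume remaining = 112 − 64.67725 = 47.32275 mL
New rate:
Dose = 3 mg/kg/hr × 86.36364 kg = 259.0909 mg/hr
Rate = 259.0909 mg/hr ÷ 13.61607 mg/mL = 19.02832 mL/hr
Time remaining = 47.32275 mL ÷ 19.02832 mL/hr = 2.486965 hr

2.5 hours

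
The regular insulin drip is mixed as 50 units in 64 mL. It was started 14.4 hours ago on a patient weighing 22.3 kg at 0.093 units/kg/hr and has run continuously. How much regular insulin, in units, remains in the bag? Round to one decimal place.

Dose = 0.093 units/kg/hr × 22.3 kg = 2.0739 units/hr
Concentration = 50 units ÷ 64 mL = 0.78125 units/mL
Rate = 2.0739 units/hr ÷ 0.78125 units/mL = 2.654592 mL/hr
Volume infused = 2.654592 mL/hr × 14.4 hr = 38.22612 mL
Volume remaining = 64 − 38.22612 = 25.77388 mL
Drug remaining = 25.77388 mL × 0.78125 units/mL = 20.13584 units

20.1 units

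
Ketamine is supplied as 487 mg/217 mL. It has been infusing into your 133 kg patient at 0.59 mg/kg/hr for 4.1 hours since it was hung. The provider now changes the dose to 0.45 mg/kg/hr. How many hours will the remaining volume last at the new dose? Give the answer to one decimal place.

Initial rate:
Dose = 0.59 mg/kg/hr × 133 kg = 78.47 mg/hr
Concentration = 487 mg ÷ 217 mL = 2.24424 mg/mL
Rate = 78.47 mg/hr ÷ 2.24424 mg/mL = 34.96507 mL/hr
Volume infused so far = 34.96507 mL/hr × 4.1 hr = 143.3568 mL
Volume remaining = 217 − 143.3568 = 73.64321 mL
New rate:
Dose = 0.45 mg/kg/hr × 133 kg = 59.85 mg/hr
Rate = 59.85 mg/hr ÷ 2.24424 mg/mL = 26.66828 mL/hr
Time remaining = 73.64321 mL ÷ 26.66828 mL/hr = 2.761454 hr

2.8 hours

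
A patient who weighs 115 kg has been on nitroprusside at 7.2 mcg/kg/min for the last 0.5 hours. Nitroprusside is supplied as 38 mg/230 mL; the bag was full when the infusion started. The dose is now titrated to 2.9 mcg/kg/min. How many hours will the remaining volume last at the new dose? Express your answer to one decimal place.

Initial rate:
Dose = 7.2 mcg/kg/min × 115 kg = 828 mcg/min
828 mcg/min × 60 min/hr = 49680 mcg/hr
Concentration = 38 mg ÷ 230 mL = 0.1652174 mg/mL = 165.2174 mcg/mL
Rate = 49680 mcg/hr ÷ 165.2174 mcg/mL = 300.6947 mL/hr
Volume infused so far = 300.6947 mL/hr × 0.5 hr = 150.3474 mL
Volume remaining = 230 − 150.3474 = 79.65263 mL
New rate:
Dose = 2.9 mcg/kg/min × 115 kg = 333.5 mcg/min
333.5 mcg/min × 60 min/hr = 20010 mcg/hr
Rate = 20010 mcg/hr ÷ 165.2174 mcg/mL = 121.1132 mL/hr
Time remaining = 79.65263 mL ÷ 121.1132 mL/hr = 0.6576712 hr

0.7 hours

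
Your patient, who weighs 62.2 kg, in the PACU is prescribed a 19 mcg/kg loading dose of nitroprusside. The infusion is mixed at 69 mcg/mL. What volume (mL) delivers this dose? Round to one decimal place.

Dose = 19 mcg/kg × 62.2 kg = 1181.8 mcg
Volume = 1181.8 mcg ÷ 69 mcg/mL = 17.12754 mL

17.1 mL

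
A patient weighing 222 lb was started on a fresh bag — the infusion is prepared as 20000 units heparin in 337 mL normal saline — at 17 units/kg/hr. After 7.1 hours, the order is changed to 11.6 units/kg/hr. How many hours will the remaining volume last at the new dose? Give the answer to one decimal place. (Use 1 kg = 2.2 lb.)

Initial rate:
Weight = 222 lb ÷ 2.2 lb/kg = 100.9091 kg
Dose = 17 units/kg/hr × 100.9091 kg = 1715.455 units/hr
Concentration = 20000 units ÷ 337 mL = 59.34718 units/mL
Rate = 1715.455 units/hr ÷ 59.34718 units/mL = 28.90541 mL/hr
Volume infused so far = 28.90541 mL/hr × 7.1 hr = 205.2284 mL
Volume remaining = 337 − 205.2284 = 131.7716 mL
New rate:
Dose = 11.6 units/kg/hr × 100.9091 kg = 1170.545 units/hr
Rate = 1170.545 units/hr ÷ 59.34718 units/mL = 19.72369 mL/hr
Time remaining = 131.7716 mL ÷ 19.72369 mL/hr = 6.680879 hr

6.7 hours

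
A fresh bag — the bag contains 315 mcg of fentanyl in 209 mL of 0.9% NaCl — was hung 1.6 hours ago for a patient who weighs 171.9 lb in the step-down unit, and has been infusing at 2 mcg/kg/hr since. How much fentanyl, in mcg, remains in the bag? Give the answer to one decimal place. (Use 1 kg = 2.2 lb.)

Weight = 171.9 lb ÷ 2.2 lb/kg = 78.13636 kg
Dose = 2 mcg/kg/hr × 78.13636 kg = 156.2727 mcg/hr
Concentration = 315 mcg ÷ 209 mL = 1.507177 mcg/mL
Rate = 156.2727 mcg/hr ÷ 1.507177 mcg/mL = 103.6857 mL/hr
Volume infused = 103.6857 mL/hr × 1.6 hr = 165.8971 mL
Volume remaining = 209 − 165.8971 = 43.10286 mL
Drug remaining = 43.10286 mL × 1.507177 mcg/mL = 64.96364 mcg

65.0 mcg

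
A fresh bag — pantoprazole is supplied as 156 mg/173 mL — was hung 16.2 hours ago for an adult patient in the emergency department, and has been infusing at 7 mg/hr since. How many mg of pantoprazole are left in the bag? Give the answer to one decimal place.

Concentration = 156 mg ÷ 173 mL = 0.9017341 mg/mL
Rate = 7 mg/hr ÷ 0.9017341 mg/mL = 7.762821 mL/hr
Volume infused = 7.762821 mL/hr × 16.2 hr = 125.7577 mL
Volume remaining = 173 − 125.7577 = 47.24231 mL
Drug remaining = 47.24231 mL × 0.9017341 mg/mL = 42.6 mg

42.6 mg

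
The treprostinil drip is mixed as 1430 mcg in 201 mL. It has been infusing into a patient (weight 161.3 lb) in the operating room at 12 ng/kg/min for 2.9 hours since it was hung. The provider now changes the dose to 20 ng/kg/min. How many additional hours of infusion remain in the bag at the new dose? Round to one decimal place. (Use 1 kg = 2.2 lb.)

14.5 hours

Initial rate:
Weight = 161.3 lb ÷ 2.2 lb/kg = 73.31818 kg
Dose = 12 ng/kg/min × 73.31818 kg = 879.8182 ng/min
879.8182 ng/min × 60 min/hr = 52789.09 ng/hr
Concentration = 1430 mcg ÷ 201 mL = 7.114428 mcg/mL = 7114.428 ng/mL
Rate = 52789.09 ng/hr ÷ 7114.428 ng/mL = 7.420005 mL/hr
Volume infused so far = 7.420005 mL/hr × 2.9 hr = 21.51801 mL
Volume remaining = 201 − 21.51801 = 179.482 mL
New rate:
Dose = 20 ng/kg/min × 73.31818 kg = 1466.364 ng/min
1466.364 ng/min × 60 min/hr = 87981.82 ng/hr
Rate = 87981.82 ng/hr ÷ 7114.428 ng/mL = 12.36668 mL/hr
Time remaining = 179.482 mL ÷ 12.36668 mL/hr = 14.51336 hr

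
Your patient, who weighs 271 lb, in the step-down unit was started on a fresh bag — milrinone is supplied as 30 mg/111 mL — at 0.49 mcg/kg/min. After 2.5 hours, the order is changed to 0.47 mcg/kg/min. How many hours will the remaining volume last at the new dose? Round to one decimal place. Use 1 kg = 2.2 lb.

Initial rate:
Weight = 271 lb ÷ 2.2 lb/kg = 123.1818 kg
Dose = 0.49 mcg/kg/min × 123.1818 kg = 60.35909 mcg/min
60.35909 mcg/min × 60 min/hr = 3621.545 mcg/hr
Concentration = 30 mg ÷ 111 mL = 0.2702703 mg/mL = 270.2703 mcg/mL
Rate = 3621.545 mcg/hr ÷ 270.2703 mcg/mL = 13.39972 mL/hr
Volume infused so far = 13.39972 mL/hr × 2.5 hr = 33.4993 mL
Volume remaining = 111 − 33.4993 = 77.5007 mL
New rate:
Dose = 0.47 mcg/kg/min × 123.1818 kg = 57.89545 mcg/min
57.89545 mcg/min × 60 min/hr = 3473.727 mcg/hr
Rate = 3473.727 mcg/hr ÷ 270.2703 mcg/mL = 12.85279 mL/hr
Time remaining = 77.5007 mL ÷ 12.85279 mL/hr = 6.029874 hr

6.0 hours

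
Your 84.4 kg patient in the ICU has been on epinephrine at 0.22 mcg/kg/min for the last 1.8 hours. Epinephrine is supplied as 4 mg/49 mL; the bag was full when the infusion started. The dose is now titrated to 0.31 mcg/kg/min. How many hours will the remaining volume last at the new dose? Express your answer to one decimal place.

Initial rate:
Dose = 0.22 mcg/kg/min × 84.4 kg = 18.568 mcg/min
18.568 mcg/min × 60 min/hr = 1114.08 mcg/hr
Concentration = 4 mg ÷ 49 mL = 0.08163265 mg/mL = 81.63265 mcg/mL
Rate = 1114.08 mcg/hr ÷ 81.63265 mcg/mL = 13.64748 mL/hr
Volume infused so far = 13.64748 mL/hr × 1.8 hr = 24.56546 mL
Volume remaining = 49 − 24.56546 = 24.43454 mL
New rate:
Dose = 0.31 mcg/kg/min × 84.4 kg = 26.164 mcg/min
26.164 mcg/min × 60 min/hr = 1569.84 mcg/hr
Rate = 1569.84 mcg/hr ÷ 81.63265 mcg/mL = 19.23054 mL/hr
Time remaining = 24.43454 mL ÷ 19.23054 mL/hr = 1.270611 hr

1.3 hours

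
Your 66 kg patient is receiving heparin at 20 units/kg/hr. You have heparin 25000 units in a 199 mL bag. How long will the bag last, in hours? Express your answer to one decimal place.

Dose = 20 units/kg/hr × 66 kg = 1320 units/hr
Concentration = 25000 units ÷ 199 mL = 125.6281 units/mL
Rate = 1320 units/hr ÷ 125.6281 units/mL = 10.5072 mL/hr
Duration = 199 mL ÷ 10.5072 mL/hr = 18.93939 hr

18.9 hours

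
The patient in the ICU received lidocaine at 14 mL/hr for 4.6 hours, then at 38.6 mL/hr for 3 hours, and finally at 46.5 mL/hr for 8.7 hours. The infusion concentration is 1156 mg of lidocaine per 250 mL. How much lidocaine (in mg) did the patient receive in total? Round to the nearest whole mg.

2704 mg

Concentration = 1156 mg ÷ 250 mL = 4.624 mg/mL
Stage 1: 14 mL/hr × 4.6 hr = 64.4 mL → 64.4 mL × 4.624 mg/mL = 297.7856 mg
Stage 2: 38.6 mL/hr × 3 hr = 115.8 mL → 115.8 mL × 4.624 mg/mL = 535.4592 mg
Stage 3: 46.5 mL/hr × 8.7 hr = 404.55 mL → 404.55 mL × 4.624 mg/mL = 1870.639 mg
Total = 297.7856 + 535.4592 + 1870.639 = 2703.884 mg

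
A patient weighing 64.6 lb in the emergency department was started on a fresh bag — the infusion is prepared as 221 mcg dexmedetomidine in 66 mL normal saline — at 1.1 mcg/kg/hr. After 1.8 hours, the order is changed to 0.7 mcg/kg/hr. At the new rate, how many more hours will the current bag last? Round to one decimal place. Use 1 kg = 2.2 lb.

Initial rate:
Weight = 64.6 lb ÷ 2.2 lb/kg = 29.36364 kg
Dose = 1.1 mcg/kg/hr × 29.36364 kg = 32.3 mcg/hr
Concentration = 221 mcg ÷ 66 mL = 3.348485 mcg/mL
Rate = 32.3 mcg/hr ÷ 3.348485 mcg/mL = 9.646154 mL/hr
Volume infused so far = 9.646154 mL/hr × 1.8 hr = 17.36308 mL
Volume remaining = 66 − 17.36308 = 48.63692 mL
New rate:
Dose = 0.7 mcg/kg/hr × 29.36364 kg = 20.55455 mcg/hr
Rate = 20.55455 mcg/hr ÷ 3.348485 mcg/mL = 6.138462 mL/hr
Time remaining = 48.63692 mL ÷ 6.138462 mL/hr = 7.923308 hr

7.9 hours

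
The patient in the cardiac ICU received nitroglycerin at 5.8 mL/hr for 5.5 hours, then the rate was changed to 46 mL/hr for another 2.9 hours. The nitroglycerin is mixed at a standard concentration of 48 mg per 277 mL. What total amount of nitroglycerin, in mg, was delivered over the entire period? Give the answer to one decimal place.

Concentration = 48 mg ÷ 277 mL = 0.1732852 mg/mL
Stage 1: 5.8 mL/hr × 5.5 hr = 31.9 mL → 31.9 mL × 0.1732852 mg/mL = 5.527798 mg
Stage 2: 46 mL/hr × 2.9 hr = 133.4 mL → 133.4 mL × 0.1732852 mg/mL = 23.11625 mg
Total = 5.527798 + 23.11625 = 28.64404 mg

28.6 mg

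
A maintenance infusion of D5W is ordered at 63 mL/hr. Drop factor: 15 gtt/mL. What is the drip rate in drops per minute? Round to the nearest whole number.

16 gtt/min

63 mL/hr ÷ 60 min/hr = 1.05 mL/min
1.05 mL/min × 15 gtt/mL = 15.75 gtt/min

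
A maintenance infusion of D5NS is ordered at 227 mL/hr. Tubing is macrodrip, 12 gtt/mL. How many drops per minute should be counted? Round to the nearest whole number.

227 mL/hr ÷ 60 min/hr = 3.783333 mL/min
3.783333 mL/min × 12 gtt/mL = 45.4 gtt/min

45 gtt/min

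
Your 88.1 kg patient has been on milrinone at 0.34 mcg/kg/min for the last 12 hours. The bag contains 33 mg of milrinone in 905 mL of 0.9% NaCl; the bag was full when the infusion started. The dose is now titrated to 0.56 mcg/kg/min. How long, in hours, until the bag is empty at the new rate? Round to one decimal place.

Initial rate:
Dose = 0.34 mcg/kg/min × 88.1 kg = 29.954 mcg/min
29.954 mcg/min × 60 min/hr = 1797.24 mcg/hr
Concentration = 33 mg ÷ 905 mL = 0.03646409 mg/mL = 36.46409 mcg/mL
Rate = 1797.24 mcg/hr ÷ 36.46409 mcg/mL = 49.28795 mL/hr
Volume infused so far = 49.28795 mL/hr × 12 hr = 591.4553 mL
Volume remaining = 905 − 591.4553 = 313.5447 mL
New rate:
Dose = 0.56 mcg/kg/min × 88.1 kg = 49.336 mcg/min
49.336 mcg/min × 60 min/hr = 2960.16 mcg/hr
Rate = 2960.16 mcg/hr ÷ 36.46409 mcg/mL = 81.18015 mL/hr
Time remaining = 313.5447 mL ÷ 81.18015 mL/hr = 3.862332 hr

3.9 hours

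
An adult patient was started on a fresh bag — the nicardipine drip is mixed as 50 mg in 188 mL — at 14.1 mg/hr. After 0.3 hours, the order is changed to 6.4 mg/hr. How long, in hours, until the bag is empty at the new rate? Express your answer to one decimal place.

Initial rate:
Concentration = 50 mg ÷ 188 mL = 0.2659574 mg/mL
Rate = 14.1 mg/hr ÷ 0.2659574 mg/mL = 53.016 mL/hr
Volume infused so far = 53.016 mL/hr × 0.3 hr = 15.9048 mL
Volume remaining = 188 − 15.9048 = 172.0952 mL
New rate:
Rate = 6.4 mg/hr ÷ 0.2659574 mg/mL = 24.064 mL/hr
Time remaining = 172.0952 mL ÷ 24.064 mL/hr = 7.151562 hr

7.2 hours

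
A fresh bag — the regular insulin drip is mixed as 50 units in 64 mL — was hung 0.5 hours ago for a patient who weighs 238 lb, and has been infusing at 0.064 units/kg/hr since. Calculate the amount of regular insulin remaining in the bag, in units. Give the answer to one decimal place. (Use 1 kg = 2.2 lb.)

Weight = 238 lb ÷ 2.2 lb/kg = 108.1818 kg
Dose = 0.064 units/kg/hr × 108.1818 kg = 6.923636 units/hr
Concentration = 50 units ÷ 64 mL = 0.78125 units/mL
Rate = 6.923636 units/hr ÷ 0.78125 units/mL = 8.862255 mL/hr
Volume infused = 8.862255 mL/hr × 0.5 hr = 4.431127 mL
Volume remaining = 64 − 4.431127 = 59.56887 mL
Drug remaining = 59.56887 mL × 0.78125 units/mL = 46.53818 units

46.5 units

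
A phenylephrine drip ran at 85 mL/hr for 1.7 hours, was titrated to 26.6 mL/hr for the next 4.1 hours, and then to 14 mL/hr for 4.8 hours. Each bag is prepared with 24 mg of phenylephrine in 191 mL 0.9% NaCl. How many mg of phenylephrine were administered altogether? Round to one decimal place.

40.3 mg

Concentration = 24 mg ÷ 191 mL = 0.1256545 mg/mL
Stage 1: 85 mL/hr × 1.7 hr = 144.5 mL → 144.5 mL × 0.1256545 mg/mL = 18.15707 mg
Stage 2: 26.6 mL/hr × 4.1 hr = 109.06 mL → 109.06 mL × 0.1256545 mg/mL = 13.70387 mg
Stage 3: 14 mL/hr × 4.8 hr = 67.2 mL → 67.2 mL × 0.1256545 mg/mL = 8.443979 mg
Total = 18.15707 + 13.70387 + 8.443979 = 40.30492 mg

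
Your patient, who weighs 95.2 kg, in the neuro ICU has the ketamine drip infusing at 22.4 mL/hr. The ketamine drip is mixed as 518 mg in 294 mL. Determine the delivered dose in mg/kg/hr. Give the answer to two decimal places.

0.41 mg/kg/hr

Concentration = 518 mg ÷ 294 mL = 1.761905 mg/mL
Drug rate = 22.4 mL/hr × 1.761905 mg/mL = 39.46667 mg/hr
39.46667 mg/hr ÷ 95.2 kg = 0.4145658 mg/kg/hr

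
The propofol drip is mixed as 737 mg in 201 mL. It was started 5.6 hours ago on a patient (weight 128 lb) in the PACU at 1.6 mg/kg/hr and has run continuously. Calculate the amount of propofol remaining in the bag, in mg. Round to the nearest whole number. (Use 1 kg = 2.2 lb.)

216 mg

Weight = 128 lb ÷ 2.2 lb/kg = 58.18182 kg
Dose = 1.6 mg/kg/hr × 58.18182 kg = 93.09091 mg/hr
Concentration = 737 mg ÷ 201 mL = 3.666667 mg/mL
Rate = 93.09091 mg/hr ÷ 3.666667 mg/mL = 25.38843 mL/hr
Volume infused = 25.38843 mL/hr × 5.6 hr = 142.1752 mL
Volume remaining = 201 − 142.1752 = 58.82479 mL
Drug remaining = 58.82479 mL × 3.666667 mg/mL = 215.6909 mg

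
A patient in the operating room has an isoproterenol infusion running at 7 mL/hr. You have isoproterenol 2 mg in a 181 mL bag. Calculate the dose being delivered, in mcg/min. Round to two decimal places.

Concentration = 2 mg ÷ 181 mL = 0.01104972 mg/mL = 11.04972 mcg/mL
Drug rate = 7 mL/hr × 11.04972 mcg/mL = 77.34807 mcg/hr
77.34807 mcg/hr ÷ 60 min/hr = 1.289134 mcg/min

1.29 mcg/min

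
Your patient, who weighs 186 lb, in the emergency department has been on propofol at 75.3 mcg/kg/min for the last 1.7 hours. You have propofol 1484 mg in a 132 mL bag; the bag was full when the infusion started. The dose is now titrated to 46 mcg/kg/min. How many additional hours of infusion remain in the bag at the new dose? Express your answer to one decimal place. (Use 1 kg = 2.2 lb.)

Initial rate:
Weight = 186 lb ÷ 2.2 lb/kg = 84.54545 kg
Dose = 75.3 mcg/kg/min × 84.54545 kg = 6366.273 mcg/min
6366.273 mcg/min × 60 min/hr = 381976.4 mcg/hr
Concentration = 1484 mg ÷ 132 mL = 11.24242 mg/mL = 11242.42 mcg/mL
Rate = 381976.4 mcg/hr ÷ 11242.42 mcg/mL = 33.97633 mL/hr
Volume infused so far = 33.97633 mL/hr × 1.7 hr = 57.75977 mL
Volume remaining = 132 − 57.75977 = 74.24023 mL
New rate:
Dose = 46 mcg/kg/min × 84.54545 kg = 3889.091 mcg/min
3889.091 mcg/min × 60 min/hr = 233345.5 mcg/hr
Rate = 233345.5 mcg/hr ÷ 11242.42 mcg/mL = 20.7558 mL/hr
Time remaining = 74.24023 mL ÷ 20.7558 mL/hr = 3.576844 hr

3.6 hours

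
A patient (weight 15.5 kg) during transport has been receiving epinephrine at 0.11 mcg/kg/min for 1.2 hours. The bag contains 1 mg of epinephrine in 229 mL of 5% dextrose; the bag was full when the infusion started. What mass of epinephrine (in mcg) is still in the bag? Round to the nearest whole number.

877 mcg

Dose = 0.11 mcg/kg/min × 15.5 kg = 1.705 mcg/min
1.705 mcg/min × 60 min/hr = 102.3 mcg/hr
Concentration = 1 mg ÷ 229 mL = 0.004366812 mg/mL = 4.366812 mcg/mL
Rate = 102.3 mcg/hr ÷ 4.366812 mcg/mL = 23.4267 mL/hr
Volume infused = 23.4267 mL/hr × 1.2 hr = 28.11204 mL
Volume remaining = 229 − 28.11204 = 200.888 mL
Drug remaining = 200.888 mL × 4.366812 mcg/mL = 877.24 mcg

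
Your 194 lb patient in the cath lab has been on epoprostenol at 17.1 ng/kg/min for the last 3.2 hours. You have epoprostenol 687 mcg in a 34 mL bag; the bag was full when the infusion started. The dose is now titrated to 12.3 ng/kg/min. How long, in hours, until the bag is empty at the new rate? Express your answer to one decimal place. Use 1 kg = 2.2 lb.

Initial rate:
Weight = 194 lb ÷ 2.2 lb/kg = 88.18182 kg
Dose = 17.1 ng/kg/min × 88.18182 kg = 1507.909 ng/min
1507.909 ng/min × 60 min/hr = 90474.55 ng/hr
Concentration = 687 mcg ÷ 34 mL = 20.20588 mcg/mL = 20205.88 ng/mL
Rate = 90474.55 ng/hr ÷ 20205.88 ng/mL = 4.477634 mL/hr
Volume infused so far = 4.477634 mL/hr × 3.2 hr = 14.32843 mL
Volume remaining = 34 − 14.32843 = 19.67157 mL
New rate:
Dose = 12.3 ng/kg/min × 88.18182 kg = 1084.636 ng/min
1084.636 ng/min × 60 min/hr = 65078.18 ng/hr
Rate = 65078.18 ng/hr ÷ 20205.88 ng/mL = 3.220754 mL/hr
Time remaining = 19.67157 mL ÷ 3.220754 mL/hr = 6.107753 hr

6.1 hours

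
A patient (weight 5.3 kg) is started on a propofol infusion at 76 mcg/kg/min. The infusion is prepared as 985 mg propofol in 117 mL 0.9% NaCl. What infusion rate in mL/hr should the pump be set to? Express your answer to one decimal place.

2.9 mL/hr

Dose = 76 mcg/kg/min × 5.3 kg = 402.8 mcg/min
402.8 mcg/min × 60 min/hr = 24168 mcg/hr
Concentration = 985 mg ÷ 117 mL = 8.418803 mg/mL = 8418.803 mcg/mL
Rate = 24168 mcg/hr ÷ 8418.803 mcg/mL = 2.870717 mL/hr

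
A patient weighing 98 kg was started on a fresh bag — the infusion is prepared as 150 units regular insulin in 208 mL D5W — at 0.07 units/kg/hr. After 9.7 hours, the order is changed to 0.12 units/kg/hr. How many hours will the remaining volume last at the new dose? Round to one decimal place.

Initial rate:
Dose = 0.07 units/kg/hr × 98 kg = 6.86 units/hr
Concentration = 150 units ÷ 208 mL = 0.7211538 units/mL
Rate = 6.86 units/hr ÷ 0.7211538 units/mL = 9.512533 mL/hr
Volume infused so far = 9.512533 mL/hr × 9.7 hr = 92.27157 mL
Volume remaining = 208 − 92.27157 = 115.7284 mL
New rate:
Dose = 0.12 units/kg/hr × 98 kg = 11.76 units/hr
Rate = 11.76 units/hr ÷ 0.7211538 units/mL = 16.3072 mL/hr
Time remaining = 115.7284 mL ÷ 16.3072 mL/hr = 7.096769 hr

7.1 hours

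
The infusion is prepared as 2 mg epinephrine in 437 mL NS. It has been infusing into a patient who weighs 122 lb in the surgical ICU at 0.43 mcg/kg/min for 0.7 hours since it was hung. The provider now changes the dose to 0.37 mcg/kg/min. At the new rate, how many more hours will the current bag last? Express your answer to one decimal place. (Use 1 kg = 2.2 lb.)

Initial rate:
Weight = 122 lb ÷ 2.2 lb/kg = 55.45455 kg
Dose = 0.43 mcg/kg/min × 55.45455 kg = 23.84545 mcg/min
23.84545 mcg/min × 60 min/hr = 1430.727 mcg/hr
Concentration = 2 mg ÷ 437 mL = 0.004576659 mg/mL = 4.576659 mcg/mL
Rate = 1430.727 mcg/hr ÷ 4.576659 mcg/mL = 312.6139 mL/hr
Volume infused so far = 312.6139 mL/hr × 0.7 hr = 218.8297 mL
Volume remaining = 437 − 218.8297 = 218.1703 mL
New rate:
Dose = 0.37 mcg/kg/min × 55.45455 kg = 20.51818 mcg/min
20.51818 mcg/min × 60 min/hr = 1231.091 mcg/hr
Rate = 1231.091 mcg/hr ÷ 4.576659 mcg/mL = 268.9934 mL/hr
Time remaining = 218.1703 mL ÷ 268.9934 mL/hr = 0.8110619 hr

0.8 hours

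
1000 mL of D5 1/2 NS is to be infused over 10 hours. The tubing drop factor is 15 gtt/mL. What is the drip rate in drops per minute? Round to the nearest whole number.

25 gtt/min

1000 mL ÷ (10 hr × 60 = 600 min) = 1.666667 mL/min
1.666667 mL/min × 15 gtt/mL = 25 gtt/min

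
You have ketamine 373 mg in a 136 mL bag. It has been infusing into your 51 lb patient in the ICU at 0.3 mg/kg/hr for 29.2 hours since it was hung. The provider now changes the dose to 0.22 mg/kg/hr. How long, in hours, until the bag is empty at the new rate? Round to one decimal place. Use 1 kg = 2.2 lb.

Initial rate:
Weight = 51 lb ÷ 2.2 lb/kg = 23.18182 kg
Dose = 0.3 mg/kg/hr × 23.18182 kg = 6.954545 mg/hr
Concentration = 373 mg ÷ 136 mL = 2.742647 mg/mL
Rate = 6.954545 mg/hr ÷ 2.742647 mg/mL = 2.535706 mL/hr
Volume infused so far = 2.535706 mL/hr × 29.2 hr = 74.0426 mL
Volume remaining = 136 − 74.0426 = 61.9574 mL
New rate:
Dose = 0.22 mg/kg/hr × 23.18182 kg = 5.1 mg/hr
Rate = 5.1 mg/hr ÷ 2.742647 mg/mL = 1.859517 mL/hr
Time remaining = 61.9574 mL ÷ 1.859517 mL/hr = 33.31907 hr

33.3 hours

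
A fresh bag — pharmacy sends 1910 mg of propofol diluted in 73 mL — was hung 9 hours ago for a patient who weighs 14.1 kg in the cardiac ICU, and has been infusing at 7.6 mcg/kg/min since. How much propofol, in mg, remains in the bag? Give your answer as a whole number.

Dose = 7.6 mcg/kg/min × 14.1 kg = 107.16 mcg/min
107.16 mcg/min × 60 min/hr = 6429.6 mcg/hr
Concentration = 1910 mg ÷ 73 mL = 26.16438 mg/mL = 26164.38 mcg/mL
Rate = 6429.6 mcg/hr ÷ 26164.38 mcg/mL = 0.2457386 mL/hr
Volume infused = 0.2457386 mL/hr × 9 hr = 2.211648 mL
Volume remaining = 73 − 2.211648 = 70.78835 mL
Drug remaining = 70.78835 mL × 26164.38 mcg/mL = 1852134 mcg = 1852.134 mg

1852 mg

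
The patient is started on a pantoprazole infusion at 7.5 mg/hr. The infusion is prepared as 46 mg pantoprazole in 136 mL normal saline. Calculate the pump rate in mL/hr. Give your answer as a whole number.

Concentration = 46 mg ÷ 136 mL = 0.3382353 mg/mL
Rate = 7.5 mg/hr ÷ 0.3382353 mg/mL = 22.17391 mL/hr

22 mL/hr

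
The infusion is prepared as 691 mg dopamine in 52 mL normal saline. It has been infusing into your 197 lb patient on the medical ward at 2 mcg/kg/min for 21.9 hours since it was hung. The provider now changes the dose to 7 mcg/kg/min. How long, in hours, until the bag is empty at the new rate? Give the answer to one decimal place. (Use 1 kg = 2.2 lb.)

Initial rate:
Weight = 197 lb ÷ 2.2 lb/kg = 89.54545 kg
Dose = 2 mcg/kg/min × 89.54545 kg = 179.0909 mcg/min
179.0909 mcg/min × 60 min/hr = 10745.45 mcg/hr
Concentration = 691 mg ÷ 52 mL = 13.28846 mg/mL = 13288.46 mcg/mL
Rate = 10745.45 mcg/hr ÷ 13288.46 mcg/mL = 0.8086304 mL/hr
Volume infused so far = 0.8086304 mL/hr × 21.9 hr = 17.70901 mL
Volume remaining = 52 − 17.70901 = 34.29099 mL
New rate:
Dose = 7 mcg/kg/min × 89.54545 kg = 626.8182 mcg/min
626.8182 mcg/min × 60 min/hr = 37609.09 mcg/hr
Rate = 37609.09 mcg/hr ÷ 13288.46 mcg/mL = 2.830207 mL/hr
Time remaining = 34.29099 mL ÷ 2.830207 mL/hr = 12.11607 hr

12.1 hours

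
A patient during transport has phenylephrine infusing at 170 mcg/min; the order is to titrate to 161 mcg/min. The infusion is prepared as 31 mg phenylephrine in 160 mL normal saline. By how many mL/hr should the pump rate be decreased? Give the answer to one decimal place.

At the current dose:
170 mcg/min × 60 min/hr = 10200 mcg/hr
Concentration = 31 mg ÷ 160 mL = 0.19375 mg/mL = 193.75 mcg/mL
Rate = 10200 mcg/hr ÷ 193.75 mcg/mL = 52.64516 mL/hr
At the new dose:
161 mcg/min × 60 min/hr = 9660 mcg/hr
Rate = 9660 mcg/hr ÷ 193.75 mcg/mL = 49.85806 mL/hr
Change = 49.85806 − 52.64516 = -2.787097 mL/hr → 2.787097 mL/hr decrease

2.8 mL/hr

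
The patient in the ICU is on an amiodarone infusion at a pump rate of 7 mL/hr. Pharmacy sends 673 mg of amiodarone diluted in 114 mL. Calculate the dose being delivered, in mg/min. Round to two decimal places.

0.69 mg/min

Concentration = 673 mg ÷ 114 mL = 5.903509 mg/mL
Drug rate = 7 mL/hr × 5.903509 mg/mL = 41.32456 mg/hr
41.32456 mg/hr ÷ 60 min/hr = 0.6887427 mg/min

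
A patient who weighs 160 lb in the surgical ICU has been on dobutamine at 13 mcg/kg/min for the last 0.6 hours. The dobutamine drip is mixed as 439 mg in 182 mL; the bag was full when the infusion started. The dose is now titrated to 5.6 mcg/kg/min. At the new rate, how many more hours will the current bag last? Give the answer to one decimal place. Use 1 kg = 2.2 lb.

Initial rate:
Weight = 160 lb ÷ 2.2 lb/kg = 72.72727 kg
Dose = 13 mcg/kg/min × 72.72727 kg = 945.4545 mcg/min
945.4545 mcg/min × 60 min/hr = 56727.27 mcg/hr
Concentration = 439 mg ÷ 182 mL = 2.412088 mg/mL = 2412.088 mcg/mL
Rate = 56727.27 mcg/hr ÷ 2412.088 mcg/mL = 23.51791 mL/hr
Volume infused so far = 23.51791 mL/hr × 0.6 hr = 14.11075 mL
Volume remaining = 182 − 14.11075 = 167.8893 mL
New rate:
Dose = 5.6 mcg/kg/min × 72.72727 kg = 407.2727 mcg/min
407.2727 mcg/min × 60 min/hr = 24436.36 mcg/hr
Rate = 24436.36 mcg/hr ÷ 2412.088 mcg/mL = 10.13079 mL/hr
Time remaining = 167.8893 mL ÷ 10.13079 mL/hr = 16.57217 hr

16.6 hours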